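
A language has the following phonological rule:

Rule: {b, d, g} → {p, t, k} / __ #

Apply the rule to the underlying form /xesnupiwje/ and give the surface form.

No segment of /xesnupiwje/ meets the structural description of the rule, so the form surfaces unchanged.

xesnupiwje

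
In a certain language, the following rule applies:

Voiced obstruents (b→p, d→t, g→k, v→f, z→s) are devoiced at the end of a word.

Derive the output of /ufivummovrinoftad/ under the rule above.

ufivummovrinoftat

Scanning /ufivummovrinoftad/: /v/ at position 4 is not in the conditioning environment; /v/ at position 9 is not in the conditioning environment; /d/ is a voiced obstruent in word-final position, so it devoices to [t].
Result: [ufivummovrinoftat].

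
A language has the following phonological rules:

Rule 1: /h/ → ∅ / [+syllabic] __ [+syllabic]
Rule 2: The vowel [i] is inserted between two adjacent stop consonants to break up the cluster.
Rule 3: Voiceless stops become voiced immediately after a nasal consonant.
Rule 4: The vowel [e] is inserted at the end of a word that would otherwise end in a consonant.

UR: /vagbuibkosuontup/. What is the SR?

Rule 1 (intervocalic h-deletion): no segment meets the environment; /vagbuibkosuontup/ is unchanged.
Rule 2 (stop-cluster i-epenthesis): /g/ and /b/ form a stop–stop cluster, so [i] is inserted between them. /b/ and /k/ form a stop–stop cluster, so [i] is inserted between them. /vagbuibkosuontup/ → vagibuibikosuontup.
Rule 3 (post-nasal voicing): /t/ is a voiceless stop immediately after the nasal /n/, so it voices to [d]. /vagibuibikosuontup/ → vagibuibikosuondup.
Rule 4 (final e-epenthesis): the form ends in the consonant /p/, so [e] is inserted word-finally. /vagibuibikosuondup/ → vagibuibikosuondupe.

vagibuibikosuondupe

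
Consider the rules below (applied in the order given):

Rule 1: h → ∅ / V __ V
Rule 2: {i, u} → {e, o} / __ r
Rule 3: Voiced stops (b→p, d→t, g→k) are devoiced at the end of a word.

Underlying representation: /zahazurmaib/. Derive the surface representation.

Rule 1 (intervocalic h-deletion): /h/ occurs between vowels /a/ and /a/, so it deletes. /zahazurmaib/ → zaazurmaib.
Rule 2 (pre-rhotic lowering): /u/ is a high vowel immediately before /r/, so it lowers to [o]. /zaazurmaib/ → zaazormaib.
Rule 3 (final devoicing): /b/ is a voiced stop in word-final position, so it devoices to [p]. /zaazormaib/ → zaazormaip.

zaazormaip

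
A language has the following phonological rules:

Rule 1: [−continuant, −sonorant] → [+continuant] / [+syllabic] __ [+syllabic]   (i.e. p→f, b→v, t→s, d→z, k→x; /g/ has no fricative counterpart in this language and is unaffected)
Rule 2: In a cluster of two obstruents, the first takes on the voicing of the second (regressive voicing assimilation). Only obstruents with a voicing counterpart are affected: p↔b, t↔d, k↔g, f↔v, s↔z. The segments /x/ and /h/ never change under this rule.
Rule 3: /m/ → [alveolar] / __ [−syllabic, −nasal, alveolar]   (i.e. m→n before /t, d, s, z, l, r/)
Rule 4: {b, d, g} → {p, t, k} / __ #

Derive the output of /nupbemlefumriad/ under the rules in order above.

nubbenlefunriat

Rule 1 (intervocalic spirantization): no segment meets the environment; /nupbemlefumriad/ is unchanged.
Rule 2 (regressive voicing assimilation): /p/ precedes the voiced obstruent /b/, so it voices to [b] by assimilation. /nupbemlefumriad/ → nubbemlefumriad.
Rule 3 (nasal place assimilation): /m/ precedes the alveolar consonant /l/, so it assimilates in place to [n]. /m/ precedes the alveolar consonant /r/, so it assimilates in place to [n]. /nubbemlefumriad/ → nubbenlefunriad.
Rule 4 (final devoicing): /d/ is a voiced stop in word-final position, so it devoices to [t]. /nubbenlefunriad/ → nubbenlefunriat.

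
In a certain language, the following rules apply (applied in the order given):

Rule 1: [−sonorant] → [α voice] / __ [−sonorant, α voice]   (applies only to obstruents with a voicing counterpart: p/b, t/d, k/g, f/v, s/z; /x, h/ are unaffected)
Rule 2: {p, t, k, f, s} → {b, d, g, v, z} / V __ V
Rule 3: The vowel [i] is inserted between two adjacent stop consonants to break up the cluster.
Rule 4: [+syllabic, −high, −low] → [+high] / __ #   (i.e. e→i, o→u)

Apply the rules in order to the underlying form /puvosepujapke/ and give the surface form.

Rule 1 (regressive voicing assimilation): no segment meets the environment; /puvosepujapke/ is unchanged.
Rule 2 (intervocalic voicing): /s/ is a voiceless obstruent between vowels /o/ and /e/, so it voices to [z]. /p/ is a voiceless obstruent between vowels /e/ and /u/, so it voices to [b]. /puvosepujapke/ → puvozebujapke.
Rule 3 (stop-cluster i-epenthesis): /p/ and /k/ form a stop–stop cluster, so [i] is inserted between them. /puvozebujapke/ → puvozebujapike.
Rule 4 (final vowel raising): /e/ is a mid vowel in word-final position, so it raises to [i]. /puvozebujapike/ → puvozebujapiki.

puvozebujapiki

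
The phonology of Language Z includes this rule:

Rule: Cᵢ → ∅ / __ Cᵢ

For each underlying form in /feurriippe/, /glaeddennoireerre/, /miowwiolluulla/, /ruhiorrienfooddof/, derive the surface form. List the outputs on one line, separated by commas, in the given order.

/feurriippe/: /rr/ is a geminate; the first /r/ deletes. /pp/ is a geminate; the first /p/ deletes. → [feuriipe].
/glaeddennoireerre/: /dd/ is a geminate; the first /d/ deletes. /nn/ is a geminate; the first /n/ deletes. /rr/ is a geminate; the first /r/ deletes. → [glaedenoireere].
/miowwiolluulla/: /ww/ is a geminate; the first /w/ deletes. /ll/ is a geminate; the first /l/ deletes. /ll/ is a geminate; the first /l/ deletes. → [miowioluula].
/ruhiorrienfooddof/: /rr/ is a geminate; the first /r/ deletes. /dd/ is a geminate; the first /d/ deletes. → [ruhiorienfoodof].

feuriipe, glaedenoireere, miowioluula, ruhiorienfoodof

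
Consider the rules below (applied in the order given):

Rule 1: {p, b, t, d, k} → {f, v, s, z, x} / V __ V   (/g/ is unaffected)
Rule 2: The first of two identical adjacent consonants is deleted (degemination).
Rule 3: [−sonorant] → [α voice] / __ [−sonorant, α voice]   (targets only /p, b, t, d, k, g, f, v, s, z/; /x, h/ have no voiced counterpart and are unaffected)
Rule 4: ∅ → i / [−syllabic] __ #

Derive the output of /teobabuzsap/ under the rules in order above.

teovavussapi

Rule 1 (intervocalic spirantization): /b/ is a stop between vowels /o/ and /a/, so it spirantizes to the fricative [v]. /b/ is a stop between vowels /a/ and /u/, so it spirantizes to the fricative [v]. /teobabuzsap/ → teovavuzsap.
Rule 2 (degemination): no segment meets the environment; /teovavuzsap/ is unchanged.
Rule 3 (regressive voicing assimilation): /z/ precedes the voiceless obstruent /s/, so it devoices to [s] by assimilation. /teovavuzsap/ → teovavussap.
Rule 4 (final i-epenthesis): the form ends in the consonant /p/, so [i] is inserted word-finally. /teovavussap/ → teovavussapi.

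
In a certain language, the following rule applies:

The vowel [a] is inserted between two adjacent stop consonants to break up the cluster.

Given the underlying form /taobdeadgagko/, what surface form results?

/b/ and /d/ form a stop–stop cluster, so [a] is inserted between them.
/d/ and /g/ form a stop–stop cluster, so [a] is inserted between them.
/g/ and /k/ form a stop–stop cluster, so [a] is inserted between them.
Surface form: [taobadeadagagako].

taobadeadagagako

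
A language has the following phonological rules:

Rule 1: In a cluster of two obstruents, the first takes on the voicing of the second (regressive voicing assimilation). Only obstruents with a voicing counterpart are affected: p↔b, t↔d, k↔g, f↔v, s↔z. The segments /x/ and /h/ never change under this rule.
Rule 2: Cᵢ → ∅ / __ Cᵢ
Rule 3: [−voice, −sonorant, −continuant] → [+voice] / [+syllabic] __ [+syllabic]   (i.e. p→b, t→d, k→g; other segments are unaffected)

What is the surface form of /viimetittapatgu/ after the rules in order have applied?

viimedidabadgu

Rule 1 (regressive voicing assimilation): /t/ precedes the voiced obstruent /g/, so it voices to [d] by assimilation. /viimetittapatgu/ → viimetittapadgu.
Rule 2 (degemination): /tt/ is a geminate; the first /t/ deletes. /viimetittapadgu/ → viimetitapadgu.
Rule 3 (intervocalic voicing): /t/ is a voiceless stop between vowels /e/ and /i/, so it voices to [d]. /t/ is a voiceless stop between vowels /i/ and /a/, so it voices to [d]. /p/ is a voiceless stop between vowels /a/ and /a/, so it voices to [b]. /viimetitapadgu/ → viimedidabadgu.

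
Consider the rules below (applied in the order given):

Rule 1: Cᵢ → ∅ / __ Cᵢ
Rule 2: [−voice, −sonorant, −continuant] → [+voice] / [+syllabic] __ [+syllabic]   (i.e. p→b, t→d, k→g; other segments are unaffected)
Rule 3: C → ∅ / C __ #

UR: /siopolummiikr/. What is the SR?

Rule 1 (degemination): /mm/ is a geminate; the first /m/ deletes. /siopolummiikr/ → siopolumiikr.
Rule 2 (intervocalic voicing): /p/ is a voiceless stop between vowels /o/ and /o/, so it voices to [b]. /siopolumiikr/ → siobolumiikr.
Rule 3 (final cluster simplification): /r/ is the second consonant of a word-final cluster /kr/, so it deletes. /siobolumiikr/ → siobolumiik.

siobolumiik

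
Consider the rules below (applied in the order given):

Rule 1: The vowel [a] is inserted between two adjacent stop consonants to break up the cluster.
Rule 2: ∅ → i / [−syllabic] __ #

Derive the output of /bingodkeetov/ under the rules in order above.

Rule 1 (stop-cluster a-epenthesis): /d/ and /k/ form a stop–stop cluster, so [a] is inserted between them. /bingodkeetov/ → bingodakeetov.
Rule 2 (final i-epenthesis): the form ends in the consonant /v/, so [i] is inserted word-finally. /bingodakeetov/ → bingodakeetovi.

bingodakeetovi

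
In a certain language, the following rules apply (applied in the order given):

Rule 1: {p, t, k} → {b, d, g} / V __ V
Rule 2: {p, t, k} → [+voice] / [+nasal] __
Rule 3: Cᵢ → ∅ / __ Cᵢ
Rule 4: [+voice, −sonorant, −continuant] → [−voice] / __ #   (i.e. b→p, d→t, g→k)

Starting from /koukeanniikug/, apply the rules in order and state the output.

Rule 1 (intervocalic voicing): /k/ is a voiceless stop between vowels /u/ and /e/, so it voices to [g]. /k/ is a voiceless stop between vowels /i/ and /u/, so it voices to [g]. /koukeanniikug/ → kougeanniigug.
Rule 2 (post-nasal voicing): no segment meets the environment; /kougeanniigug/ is unchanged.
Rule 3 (degemination): /nn/ is a geminate; the first /n/ deletes. /kougeanniigug/ → kougeaniigug.
Rule 4 (final devoicing): /g/ is a voiced stop in word-final position, so it devoices to [k]. /kougeaniigug/ → kougeaniiguk.

kougeaniiguk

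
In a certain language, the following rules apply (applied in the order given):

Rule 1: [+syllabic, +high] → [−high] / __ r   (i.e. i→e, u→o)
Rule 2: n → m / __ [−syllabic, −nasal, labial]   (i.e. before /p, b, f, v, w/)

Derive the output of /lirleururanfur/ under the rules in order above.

Rule 1 (pre-rhotic lowering): /i/ is a high vowel immediately before /r/, so it lowers to [e]. /u/ is a high vowel immediately before /r/, so it lowers to [o]. /u/ is a high vowel immediately before /r/, so it lowers to [o]. /u/ is a high vowel immediately before /r/, so it lowers to [o]. /lirleururanfur/ → lerleororanfor.
Rule 2 (nasal place assimilation): /n/ precedes the labial consonant /f/, so it assimilates in place to [m]. /lerleororanfor/ → lerleororamfor.

lerleororamfor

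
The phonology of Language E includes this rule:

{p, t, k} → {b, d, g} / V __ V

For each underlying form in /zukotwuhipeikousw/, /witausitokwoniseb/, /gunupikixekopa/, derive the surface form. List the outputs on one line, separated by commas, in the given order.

/zukotwuhipeikousw/: /k/ is a voiceless stop between vowels /u/ and /o/, so it voices to [g]. /p/ is a voiceless stop between vowels /i/ and /e/, so it voices to [b]. /k/ is a voiceless stop between vowels /i/ and /o/, so it voices to [g]. → [zugotwuhibeigousw].
/witausitokwoniseb/: /t/ is a voiceless stop between vowels /i/ and /a/, so it voices to [d]. /t/ is a voiceless stop between vowels /i/ and /o/, so it voices to [d]. → [widausidokwoniseb].
/gunupikixekopa/: /p/ is a voiceless stop between vowels /u/ and /i/, so it voices to [b]. /k/ is a voiceless stop between vowels /i/ and /i/, so it voices to [g]. /k/ is a voiceless stop between vowels /e/ and /o/, so it voices to [g]. /p/ is a voiceless stop between vowels /o/ and /a/, so it voices to [b]. → [gunubigixegoba].

zugotwuhibeigousw, widausidokwoniseb, gunubigixegoba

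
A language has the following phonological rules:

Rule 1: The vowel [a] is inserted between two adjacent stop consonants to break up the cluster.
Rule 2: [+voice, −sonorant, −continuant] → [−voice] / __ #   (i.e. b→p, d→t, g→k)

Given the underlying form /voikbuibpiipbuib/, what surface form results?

voikabuibapiipabuip

Rule 1 (stop-cluster a-epenthesis): /k/ and /b/ form a stop–stop cluster, so [a] is inserted between them. /b/ and /p/ form a stop–stop cluster, so [a] is inserted between them. /p/ and /b/ form a stop–stop cluster, so [a] is inserted between them. /voikbuibpiipbuib/ → voikabuibapiipabuib.
Rule 2 (final devoicing): /b/ is a voiced stop in word-final position, so it devoices to [p]. /voikabuibapiipabuib/ → voikabuibapiipabuip.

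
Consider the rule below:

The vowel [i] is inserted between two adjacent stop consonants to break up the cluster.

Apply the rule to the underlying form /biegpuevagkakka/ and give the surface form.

biegipuevagikakika

/g/ and /p/ form a stop–stop cluster, so [i] is inserted between them.
/g/ and /k/ form a stop–stop cluster, so [i] is inserted between them.
/k/ and /k/ form a stop–stop cluster, so [i] is inserted between them.
Surface form: [biegipuevagikakika].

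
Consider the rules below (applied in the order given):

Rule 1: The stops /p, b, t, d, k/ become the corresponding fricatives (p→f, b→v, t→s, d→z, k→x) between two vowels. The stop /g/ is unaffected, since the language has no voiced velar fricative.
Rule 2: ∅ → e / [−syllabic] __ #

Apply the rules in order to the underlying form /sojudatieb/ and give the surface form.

sojuzasiebe

Rule 1 (intervocalic spirantization): /d/ is a stop between vowels /u/ and /a/, so it spirantizes to the fricative [z]. /t/ is a stop between vowels /a/ and /i/, so it spirantizes to the fricative [s]. /sojudatieb/ → sojuzasieb.
Rule 2 (final e-epenthesis): the form ends in the consonant /b/, so [e] is inserted word-finally. /sojuzasieb/ → sojuzasiebe.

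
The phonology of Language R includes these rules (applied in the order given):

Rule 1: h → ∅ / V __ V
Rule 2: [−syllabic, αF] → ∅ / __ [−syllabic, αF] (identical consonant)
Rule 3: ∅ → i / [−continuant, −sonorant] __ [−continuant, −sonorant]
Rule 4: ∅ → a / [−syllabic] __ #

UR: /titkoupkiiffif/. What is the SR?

titikoupikiififa

Rule 1 (intervocalic h-deletion): no segment meets the environment; /titkoupkiiffif/ is unchanged.
Rule 2 (degemination): /ff/ is a geminate; the first /f/ deletes. /titkoupkiiffif/ → titkoupkiifif.
Rule 3 (stop-cluster i-epenthesis): /t/ and /k/ form a stop–stop cluster, so [i] is inserted between them. /p/ and /k/ form a stop–stop cluster, so [i] is inserted between them. /titkoupkiifif/ → titikoupikiifif.
Rule 4 (final a-epenthesis): the form ends in the consonant /f/, so [a] is inserted word-finally. /titikoupikiifif/ → titikoupikiififa.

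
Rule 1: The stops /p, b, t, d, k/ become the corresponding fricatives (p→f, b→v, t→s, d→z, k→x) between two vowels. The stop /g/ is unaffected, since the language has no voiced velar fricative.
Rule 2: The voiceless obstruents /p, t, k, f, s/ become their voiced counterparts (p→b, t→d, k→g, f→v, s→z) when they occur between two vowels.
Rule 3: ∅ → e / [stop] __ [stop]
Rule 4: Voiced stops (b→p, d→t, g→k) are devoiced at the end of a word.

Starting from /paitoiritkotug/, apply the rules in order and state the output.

paizoiritekozuk

Rule 1 (intervocalic spirantization): /t/ is a stop between vowels /i/ and /o/, so it spirantizes to the fricative [s]. /t/ is a stop between vowels /o/ and /u/, so it spirantizes to the fricative [s]. /paitoiritkotug/ → paisoiritkosug.
Rule 2 (intervocalic voicing): /s/ is a voiceless obstruent between vowels /i/ and /o/, so it voices to [z]. /s/ is a voiceless obstruent between vowels /o/ and /u/, so it voices to [z]. /paisoiritkosug/ → paizoiritkozug.
Rule 3 (stop-cluster e-epenthesis): /t/ and /k/ form a stop–stop cluster, so [e] is inserted between them. /paizoiritkozug/ → paizoiritekozug.
Rule 4 (final devoicing): /g/ is a voiced stop in word-final position, so it devoices to [k]. /paizoiritekozug/ → paizoiritekozuk.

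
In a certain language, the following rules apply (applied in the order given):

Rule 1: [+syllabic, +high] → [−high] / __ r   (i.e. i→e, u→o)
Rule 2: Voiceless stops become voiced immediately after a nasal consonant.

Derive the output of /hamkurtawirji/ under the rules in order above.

hamgortawerji

Rule 1 (pre-rhotic lowering): /u/ is a high vowel immediately before /r/, so it lowers to [o]. /i/ is a high vowel immediately before /r/, so it lowers to [e]. /hamkurtawirji/ → hamkortawerji.
Rule 2 (post-nasal voicing): /k/ is a voiceless stop immediately after the nasal /m/, so it voices to [g]. /hamkortawerji/ → hamgortawerji.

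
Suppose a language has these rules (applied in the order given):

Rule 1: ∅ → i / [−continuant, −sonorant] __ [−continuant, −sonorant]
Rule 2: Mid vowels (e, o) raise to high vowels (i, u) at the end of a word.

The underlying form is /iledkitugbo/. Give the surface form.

iledikitugibu

Rule 1 (stop-cluster i-epenthesis): /d/ and /k/ form a stop–stop cluster, so [i] is inserted between them. /g/ and /b/ form a stop–stop cluster, so [i] is inserted between them. /iledkitugbo/ → iledikitugibo.
Rule 2 (final vowel raising): /o/ is a mid vowel in word-final position, so it raises to [u]. /iledikitugibo/ → iledikitugibu.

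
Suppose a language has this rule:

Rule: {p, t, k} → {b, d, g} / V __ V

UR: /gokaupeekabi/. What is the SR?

/k/ is a voiceless stop between vowels /o/ and /a/, so it voices to [g].
/p/ is a voiceless stop between vowels /u/ and /e/, so it voices to [b].
/k/ is a voiceless stop between vowels /e/ and /a/, so it voices to [g].
Surface form: [gogaubeegabi].

gogaubeegabi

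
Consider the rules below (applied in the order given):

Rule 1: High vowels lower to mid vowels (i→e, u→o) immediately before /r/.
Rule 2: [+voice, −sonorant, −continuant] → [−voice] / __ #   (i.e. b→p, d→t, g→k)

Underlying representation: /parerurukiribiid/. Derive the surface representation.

parerorukeribiit

Rule 1 (pre-rhotic lowering): /u/ is a high vowel immediately before /r/, so it lowers to [o]. /i/ is a high vowel immediately before /r/, so it lowers to [e]. /parerurukiribiid/ → parerorukeribiid.
Rule 2 (final devoicing): /d/ is a voiced stop in word-final position, so it devoices to [t]. /parerorukeribiid/ → parerorukeribiit.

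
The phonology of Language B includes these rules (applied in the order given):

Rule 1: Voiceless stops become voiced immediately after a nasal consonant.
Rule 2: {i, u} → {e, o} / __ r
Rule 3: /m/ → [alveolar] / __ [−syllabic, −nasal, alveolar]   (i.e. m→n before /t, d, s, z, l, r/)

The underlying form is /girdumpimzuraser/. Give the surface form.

gerdumbinzoraser

Rule 1 (post-nasal voicing): /p/ is a voiceless stop immediately after the nasal /m/, so it voices to [b]. /girdumpimzuraser/ → girdumbimzuraser.
Rule 2 (pre-rhotic lowering): /i/ is a high vowel immediately before /r/, so it lowers to [e]. /u/ is a high vowel immediately before /r/, so it lowers to [o]. /girdumbimzuraser/ → gerdumbimzoraser.
Rule 3 (nasal place assimilation): /m/ precedes the alveolar consonant /z/, so it assimilates in place to [n]. /gerdumbimzoraser/ → gerdumbinzoraser.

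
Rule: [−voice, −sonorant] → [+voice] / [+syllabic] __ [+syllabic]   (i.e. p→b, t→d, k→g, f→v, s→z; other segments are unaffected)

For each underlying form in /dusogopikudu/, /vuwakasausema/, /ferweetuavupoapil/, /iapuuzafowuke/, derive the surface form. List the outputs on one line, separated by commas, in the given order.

duzogobigudu, vuwagazauzema, ferweeduavuboabil, iabuuzavowuge

/dusogopikudu/: /s/ is a voiceless obstruent between vowels /u/ and /o/, so it voices to [z]. /p/ is a voiceless obstruent between vowels /o/ and /i/, so it voices to [b]. /k/ is a voiceless obstruent between vowels /i/ and /u/, so it voices to [g]. → [duzogobigudu].
/vuwakasausema/: /k/ is a voiceless obstruent between vowels /a/ and /a/, so it voices to [g]. /s/ is a voiceless obstruent between vowels /a/ and /a/, so it voices to [z]. /s/ is a voiceless obstruent between vowels /u/ and /e/, so it voices to [z]. → [vuwagazauzema].
/ferweetuavupoapil/: /t/ is a voiceless obstruent between vowels /e/ and /u/, so it voices to [d]. /p/ is a voiceless obstruent between vowels /u/ and /o/, so it voices to [b]. /p/ is a voiceless obstruent between vowels /a/ and /i/, so it voices to [b]. → [ferweeduavuboabil].
/iapuuzafowuke/: /p/ is a voiceless obstruent between vowels /a/ and /u/, so it voices to [b]. /f/ is a voiceless obstruent between vowels /a/ and /o/, so it voices to [v]. /k/ is a voiceless obstruent between vowels /u/ and /e/, so it voices to [g]. → [iabuuzavowuge].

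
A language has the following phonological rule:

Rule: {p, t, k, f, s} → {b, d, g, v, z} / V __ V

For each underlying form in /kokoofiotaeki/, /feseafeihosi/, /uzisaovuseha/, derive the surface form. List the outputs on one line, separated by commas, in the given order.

/kokoofiotaeki/: /k/ is a voiceless obstruent between vowels /o/ and /o/, so it voices to [g]. /f/ is a voiceless obstruent between vowels /o/ and /i/, so it voices to [v]. /t/ is a voiceless obstruent between vowels /o/ and /a/, so it voices to [d]. /k/ is a voiceless obstruent between vowels /e/ and /i/, so it voices to [g]. → [kogooviodaegi].
/feseafeihosi/: /s/ is a voiceless obstruent between vowels /e/ and /e/, so it voices to [z]. /f/ is a voiceless obstruent between vowels /a/ and /e/, so it voices to [v]. /s/ is a voiceless obstruent between vowels /o/ and /i/, so it voices to [z]. → [fezeaveihozi].
/uzisaovuseha/: /s/ is a voiceless obstruent between vowels /i/ and /a/, so it voices to [z]. /s/ is a voiceless obstruent between vowels /u/ and /e/, so it voices to [z]. → [uzizaovuzeha].

kogooviodaegi, fezeaveihozi, uzizaovuzeha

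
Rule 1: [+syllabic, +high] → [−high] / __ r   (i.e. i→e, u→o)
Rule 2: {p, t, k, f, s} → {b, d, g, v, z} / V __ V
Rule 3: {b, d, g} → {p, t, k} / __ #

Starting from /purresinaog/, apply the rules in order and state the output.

porrezinaok

Rule 1 (pre-rhotic lowering): /u/ is a high vowel immediately before /r/, so it lowers to [o]. /purresinaog/ → porresinaog.
Rule 2 (intervocalic voicing): /s/ is a voiceless obstruent between vowels /e/ and /i/, so it voices to [z]. /porresinaog/ → porrezinaog.
Rule 3 (final devoicing): /g/ is a voiced stop in word-final position, so it devoices to [k]. /porrezinaog/ → porrezinaok.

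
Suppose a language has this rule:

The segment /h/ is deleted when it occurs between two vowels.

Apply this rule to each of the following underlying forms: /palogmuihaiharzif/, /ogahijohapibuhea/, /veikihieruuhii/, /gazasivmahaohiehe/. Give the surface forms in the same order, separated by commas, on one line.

/palogmuihaiharzif/: /h/ occurs between vowels /i/ and /a/, so it deletes. /h/ occurs between vowels /i/ and /a/, so it deletes. → [palogmuiaiarzif].
/ogahijohapibuhea/: /h/ occurs between vowels /a/ and /i/, so it deletes. /h/ occurs between vowels /o/ and /a/, so it deletes. /h/ occurs between vowels /u/ and /e/, so it deletes. → [ogaijoapibuea].
/veikihieruuhii/: /h/ occurs between vowels /i/ and /i/, so it deletes. /h/ occurs between vowels /u/ and /i/, so it deletes. → [veikiieruuii].
/gazasivmahaohiehe/: /h/ occurs between vowels /a/ and /a/, so it deletes. /h/ occurs between vowels /o/ and /i/, so it deletes. /h/ occurs between vowels /e/ and /e/, so it deletes. → [gazasivmaaoiee].

palogmuiaiarzif, ogaijoapibuea, veikiieruuii, gazasivmaaoiee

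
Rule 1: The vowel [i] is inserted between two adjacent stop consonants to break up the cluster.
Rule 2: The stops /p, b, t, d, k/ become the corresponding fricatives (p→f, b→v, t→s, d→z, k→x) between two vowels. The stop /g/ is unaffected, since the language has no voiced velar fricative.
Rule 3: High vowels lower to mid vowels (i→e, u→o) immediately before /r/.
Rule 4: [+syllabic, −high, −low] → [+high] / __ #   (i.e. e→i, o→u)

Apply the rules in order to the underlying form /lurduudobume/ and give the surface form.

Rule 1 (stop-cluster i-epenthesis): no segment meets the environment; /lurduudobume/ is unchanged.
Rule 2 (intervocalic spirantization): /d/ is a stop between vowels /u/ and /o/, so it spirantizes to the fricative [z]. /b/ is a stop between vowels /o/ and /u/, so it spirantizes to the fricative [v]. /lurduudobume/ → lurduuzovume.
Rule 3 (pre-rhotic lowering): /u/ is a high vowel immediately before /r/, so it lowers to [o]. /lurduuzovume/ → lorduuzovume.
Rule 4 (final vowel raising): /e/ is a mid vowel in word-final position, so it raises to [i]. /lorduuzovume/ → lorduuzovumi.

lorduuzovumi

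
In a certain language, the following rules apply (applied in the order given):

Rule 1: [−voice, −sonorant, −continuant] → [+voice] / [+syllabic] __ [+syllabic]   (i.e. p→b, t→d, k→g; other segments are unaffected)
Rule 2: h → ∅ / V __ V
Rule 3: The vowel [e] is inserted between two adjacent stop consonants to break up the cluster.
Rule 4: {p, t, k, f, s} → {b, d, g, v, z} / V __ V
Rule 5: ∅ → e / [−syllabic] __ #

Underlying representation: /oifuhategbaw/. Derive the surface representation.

Rule 1 (intervocalic voicing): /t/ is a voiceless stop between vowels /a/ and /e/, so it voices to [d]. /oifuhategbaw/ → oifuhadegbaw.
Rule 2 (intervocalic h-deletion): /h/ occurs between vowels /u/ and /a/, so it deletes. /oifuhadegbaw/ → oifuadegbaw.
Rule 3 (stop-cluster e-epenthesis): /g/ and /b/ form a stop–stop cluster, so [e] is inserted between them. /oifuadegbaw/ → oifuadegebaw.
Rule 4 (intervocalic voicing): /f/ is a voiceless obstruent between vowels /i/ and /u/, so it voices to [v]. /oifuadegebaw/ → oivuadegebaw.
Rule 5 (final e-epenthesis): the form ends in the consonant /w/, so [e] is inserted word-finally. /oivuadegebaw/ → oivuadegebawe.

oivuadegebawe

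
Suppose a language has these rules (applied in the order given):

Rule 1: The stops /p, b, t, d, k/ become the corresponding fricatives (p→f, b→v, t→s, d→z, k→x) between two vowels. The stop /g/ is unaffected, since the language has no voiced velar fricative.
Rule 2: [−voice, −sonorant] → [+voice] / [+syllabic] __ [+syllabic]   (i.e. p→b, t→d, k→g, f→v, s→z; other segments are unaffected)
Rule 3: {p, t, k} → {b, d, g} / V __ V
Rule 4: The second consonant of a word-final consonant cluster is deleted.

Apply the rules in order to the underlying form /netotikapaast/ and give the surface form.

Rule 1 (intervocalic spirantization): /t/ is a stop between vowels /e/ and /o/, so it spirantizes to the fricative [s]. /t/ is a stop between vowels /o/ and /i/, so it spirantizes to the fricative [s]. /k/ is a stop between vowels /i/ and /a/, so it spirantizes to the fricative [x]. /p/ is a stop between vowels /a/ and /a/, so it spirantizes to the fricative [f]. /netotikapaast/ → nesosixafaast.
Rule 2 (intervocalic voicing): /s/ is a voiceless obstruent between vowels /e/ and /o/, so it voices to [z]. /s/ is a voiceless obstruent between vowels /o/ and /i/, so it voices to [z]. /f/ is a voiceless obstruent between vowels /a/ and /a/, so it voices to [v]. /nesosixafaast/ → nezozixavaast.
Rule 3 (intervocalic voicing): no segment meets the environment; /nezozixavaast/ is unchanged.
Rule 4 (final cluster simplification): /t/ is the second consonant of a word-final cluster /st/, so it deletes. /nezozixavaast/ → nezozixavaas.

nezozixavaas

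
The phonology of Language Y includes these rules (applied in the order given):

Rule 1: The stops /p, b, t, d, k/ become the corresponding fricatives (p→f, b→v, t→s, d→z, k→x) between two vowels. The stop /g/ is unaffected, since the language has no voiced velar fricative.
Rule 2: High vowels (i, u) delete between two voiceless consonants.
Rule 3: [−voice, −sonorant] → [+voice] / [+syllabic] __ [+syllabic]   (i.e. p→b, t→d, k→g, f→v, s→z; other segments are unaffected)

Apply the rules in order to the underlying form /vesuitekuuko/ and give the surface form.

Rule 1 (intervocalic spirantization): /t/ is a stop between vowels /i/ and /e/, so it spirantizes to the fricative [s]. /k/ is a stop between vowels /e/ and /u/, so it spirantizes to the fricative [x]. /k/ is a stop between vowels /u/ and /o/, so it spirantizes to the fricative [x]. /vesuitekuuko/ → vesuisexuuxo.
Rule 2 (high vowel syncope): no segment meets the environment; /vesuisexuuxo/ is unchanged.
Rule 3 (intervocalic voicing): /s/ is a voiceless obstruent between vowels /e/ and /u/, so it voices to [z]. /s/ is a voiceless obstruent between vowels /i/ and /e/, so it voices to [z]. /vesuisexuuxo/ → vezuizexuuxo.

vezuizexuuxo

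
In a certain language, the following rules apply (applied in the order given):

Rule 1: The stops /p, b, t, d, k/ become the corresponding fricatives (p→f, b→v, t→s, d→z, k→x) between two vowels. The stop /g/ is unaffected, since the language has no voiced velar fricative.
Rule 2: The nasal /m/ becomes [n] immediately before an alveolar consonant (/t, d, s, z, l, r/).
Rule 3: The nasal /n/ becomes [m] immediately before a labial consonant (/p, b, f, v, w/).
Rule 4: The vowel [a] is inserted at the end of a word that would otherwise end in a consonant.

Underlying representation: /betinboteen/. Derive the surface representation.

besimboseena

Rule 1 (intervocalic spirantization): /t/ is a stop between vowels /e/ and /i/, so it spirantizes to the fricative [s]. /t/ is a stop between vowels /o/ and /e/, so it spirantizes to the fricative [s]. /betinboteen/ → besinboseen.
Rule 2 (nasal place assimilation): no segment meets the environment; /besinboseen/ is unchanged.
Rule 3 (nasal place assimilation): /n/ precedes the labial consonant /b/, so it assimilates in place to [m]. /besinboseen/ → besimboseen.
Rule 4 (final a-epenthesis): the form ends in the consonant /n/, so [a] is inserted word-finally. /besimboseen/ → besimboseena.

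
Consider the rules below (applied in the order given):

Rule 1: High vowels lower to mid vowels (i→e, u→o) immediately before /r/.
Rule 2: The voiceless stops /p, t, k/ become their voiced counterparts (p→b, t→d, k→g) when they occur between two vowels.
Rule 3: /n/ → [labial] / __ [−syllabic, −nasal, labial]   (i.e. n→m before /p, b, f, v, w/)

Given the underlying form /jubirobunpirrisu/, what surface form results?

Rule 1 (pre-rhotic lowering): /i/ is a high vowel immediately before /r/, so it lowers to [e]. /i/ is a high vowel immediately before /r/, so it lowers to [e]. /jubirobunpirrisu/ → juberobunperrisu.
Rule 2 (intervocalic voicing): no segment meets the environment; /juberobunperrisu/ is unchanged.
Rule 3 (nasal place assimilation): /n/ precedes the labial consonant /p/, so it assimilates in place to [m]. /juberobunperrisu/ → juberobumperrisu.

juberobumperrisu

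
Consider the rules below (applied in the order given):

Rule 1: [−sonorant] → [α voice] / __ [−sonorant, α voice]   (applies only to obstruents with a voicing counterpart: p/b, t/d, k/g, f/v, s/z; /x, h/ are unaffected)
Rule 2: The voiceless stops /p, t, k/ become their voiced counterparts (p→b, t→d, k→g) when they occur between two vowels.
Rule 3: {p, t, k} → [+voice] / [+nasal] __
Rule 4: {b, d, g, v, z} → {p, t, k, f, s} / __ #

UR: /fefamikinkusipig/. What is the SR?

fefamigingusibik

Rule 1 (regressive voicing assimilation): no segment meets the environment; /fefamikinkusipig/ is unchanged.
Rule 2 (intervocalic voicing): /k/ is a voiceless stop between vowels /i/ and /i/, so it voices to [g]. /p/ is a voiceless stop between vowels /i/ and /i/, so it voices to [b]. /fefamikinkusipig/ → fefamiginkusibig.
Rule 3 (post-nasal voicing): /k/ is a voiceless stop immediately after the nasal /n/, so it voices to [g]. /fefamiginkusibig/ → fefamigingusibig.
Rule 4 (final devoicing): /g/ is a voiced obstruent in word-final position, so it devoices to [k]. /fefamigingusibig/ → fefamigingusibik.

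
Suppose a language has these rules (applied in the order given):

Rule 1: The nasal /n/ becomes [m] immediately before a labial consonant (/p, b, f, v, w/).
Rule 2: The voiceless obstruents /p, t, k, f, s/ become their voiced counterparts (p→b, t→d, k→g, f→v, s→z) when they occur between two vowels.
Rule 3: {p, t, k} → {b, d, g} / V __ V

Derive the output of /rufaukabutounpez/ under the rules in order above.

Rule 1 (nasal place assimilation): /n/ precedes the labial consonant /p/, so it assimilates in place to [m]. /rufaukabutounpez/ → rufaukabutoumpez.
Rule 2 (intervocalic voicing): /f/ is a voiceless obstruent between vowels /u/ and /a/, so it voices to [v]. /k/ is a voiceless obstruent between vowels /u/ and /a/, so it voices to [g]. /t/ is a voiceless obstruent between vowels /u/ and /o/, so it voices to [d]. /rufaukabutoumpez/ → ruvaugabudoumpez.
Rule 3 (intervocalic voicing): no segment meets the environment; /ruvaugabudoumpez/ is unchanged.

ruvaugabudoumpez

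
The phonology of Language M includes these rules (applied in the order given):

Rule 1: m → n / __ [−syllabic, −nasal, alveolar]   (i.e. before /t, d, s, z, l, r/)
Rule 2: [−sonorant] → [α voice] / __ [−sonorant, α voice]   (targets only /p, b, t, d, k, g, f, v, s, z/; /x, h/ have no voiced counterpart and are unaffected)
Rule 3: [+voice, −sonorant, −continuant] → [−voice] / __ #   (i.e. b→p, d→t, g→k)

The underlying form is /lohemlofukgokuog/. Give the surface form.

lohenlofuggokuok

Rule 1 (nasal place assimilation): /m/ precedes the alveolar consonant /l/, so it assimilates in place to [n]. /lohemlofukgokuog/ → lohenlofukgokuog.
Rule 2 (regressive voicing assimilation): /k/ precedes the voiced obstruent /g/, so it voices to [g] by assimilation. /lohenlofukgokuog/ → lohenlofuggokuog.
Rule 3 (final devoicing): /g/ is a voiced stop in word-final position, so it devoices to [k]. /lohenlofuggokuog/ → lohenlofuggokuok.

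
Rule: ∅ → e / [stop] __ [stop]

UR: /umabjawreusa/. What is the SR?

No segment of /umabjawreusa/ meets the structural description of the rule, so the form surfaces unchanged.

umabjawreusa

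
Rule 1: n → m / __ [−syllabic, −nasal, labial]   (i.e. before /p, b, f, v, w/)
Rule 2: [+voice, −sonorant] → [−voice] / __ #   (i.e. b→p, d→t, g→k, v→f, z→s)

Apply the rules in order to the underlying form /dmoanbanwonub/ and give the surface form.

dmoambamwonup

Rule 1 (nasal place assimilation): /n/ precedes the labial consonant /b/, so it assimilates in place to [m]. /n/ precedes the labial consonant /w/, so it assimilates in place to [m]. /dmoanbanwonub/ → dmoambamwonub.
Rule 2 (final devoicing): /b/ is a voiced obstruent in word-final position, so it devoices to [p]. /dmoambamwonub/ → dmoambamwonup.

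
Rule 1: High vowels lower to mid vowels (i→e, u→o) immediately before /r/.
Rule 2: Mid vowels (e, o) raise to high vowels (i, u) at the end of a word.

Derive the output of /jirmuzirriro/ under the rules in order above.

Rule 1 (pre-rhotic lowering): /i/ is a high vowel immediately before /r/, so it lowers to [e]. /i/ is a high vowel immediately before /r/, so it lowers to [e]. /i/ is a high vowel immediately before /r/, so it lowers to [e]. /jirmuzirriro/ → jermuzerrero.
Rule 2 (final vowel raising): /o/ is a mid vowel in word-final position, so it raises to [u]. /jermuzerrero/ → jermuzerreru.

jermuzerreru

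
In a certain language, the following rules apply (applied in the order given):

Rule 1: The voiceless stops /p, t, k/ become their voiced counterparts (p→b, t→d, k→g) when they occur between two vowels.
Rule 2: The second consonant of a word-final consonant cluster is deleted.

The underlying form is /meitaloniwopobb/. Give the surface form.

meidaloniwobob

Rule 1 (intervocalic voicing): /t/ is a voiceless stop between vowels /i/ and /a/, so it voices to [d]. /p/ is a voiceless stop between vowels /o/ and /o/, so it voices to [b]. /meitaloniwopobb/ → meidaloniwobobb.
Rule 2 (final cluster simplification): /b/ is the second consonant of a word-final cluster /bb/, so it deletes. /meidaloniwobobb/ → meidaloniwobob.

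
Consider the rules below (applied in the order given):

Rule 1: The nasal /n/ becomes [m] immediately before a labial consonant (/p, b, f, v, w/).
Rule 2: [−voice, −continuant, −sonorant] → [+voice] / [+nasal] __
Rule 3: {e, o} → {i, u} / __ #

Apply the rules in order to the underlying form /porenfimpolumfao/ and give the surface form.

Rule 1 (nasal place assimilation): /n/ precedes the labial consonant /f/, so it assimilates in place to [m]. /porenfimpolumfao/ → poremfimpolumfao.
Rule 2 (post-nasal voicing): /p/ is a voiceless stop immediately after the nasal /m/, so it voices to [b]. /poremfimpolumfao/ → poremfimbolumfao.
Rule 3 (final vowel raising): /o/ is a mid vowel in word-final position, so it raises to [u]. /poremfimbolumfao/ → poremfimbolumfau.

poremfimbolumfau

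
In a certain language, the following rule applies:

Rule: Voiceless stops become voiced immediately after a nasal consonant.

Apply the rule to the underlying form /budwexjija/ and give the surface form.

No segment of /budwexjija/ meets the structural description of the rule, so the form surfaces unchanged.

budwexjija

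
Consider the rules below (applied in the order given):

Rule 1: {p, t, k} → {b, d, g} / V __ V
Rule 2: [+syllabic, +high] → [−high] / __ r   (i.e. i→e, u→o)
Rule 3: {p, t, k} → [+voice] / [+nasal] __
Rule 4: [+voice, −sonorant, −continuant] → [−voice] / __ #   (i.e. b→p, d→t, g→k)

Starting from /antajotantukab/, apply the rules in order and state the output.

andajodandugap

Rule 1 (intervocalic voicing): /t/ is a voiceless stop between vowels /o/ and /a/, so it voices to [d]. /k/ is a voiceless stop between vowels /u/ and /a/, so it voices to [g]. /antajotantukab/ → antajodantugab.
Rule 2 (pre-rhotic lowering): no segment meets the environment; /antajodantugab/ is unchanged.
Rule 3 (post-nasal voicing): /t/ is a voiceless stop immediately after the nasal /n/, so it voices to [d]. /t/ is a voiceless stop immediately after the nasal /n/, so it voices to [d]. /antajodantugab/ → andajodandugab.
Rule 4 (final devoicing): /b/ is a voiced stop in word-final position, so it devoices to [p]. /andajodandugab/ → andajodandugap.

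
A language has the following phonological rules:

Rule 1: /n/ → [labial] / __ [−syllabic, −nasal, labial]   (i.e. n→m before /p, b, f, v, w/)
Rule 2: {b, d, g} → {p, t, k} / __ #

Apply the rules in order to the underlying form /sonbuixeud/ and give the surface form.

sombuixeut

Rule 1 (nasal place assimilation): /n/ precedes the labial consonant /b/, so it assimilates in place to [m]. /sonbuixeud/ → sombuixeud.
Rule 2 (final devoicing): /d/ is a voiced stop in word-final position, so it devoices to [t]. /sombuixeud/ → sombuixeut.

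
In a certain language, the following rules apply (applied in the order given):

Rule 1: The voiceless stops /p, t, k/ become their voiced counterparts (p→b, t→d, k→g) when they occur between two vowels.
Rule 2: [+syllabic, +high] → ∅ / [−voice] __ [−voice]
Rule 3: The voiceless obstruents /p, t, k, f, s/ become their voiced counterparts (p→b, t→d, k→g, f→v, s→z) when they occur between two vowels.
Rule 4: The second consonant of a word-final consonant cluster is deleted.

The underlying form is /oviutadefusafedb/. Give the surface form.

oviudadefsaved

Rule 1 (intervocalic voicing): /t/ is a voiceless stop between vowels /u/ and /a/, so it voices to [d]. /oviutadefusafedb/ → oviudadefusafedb.
Rule 2 (high vowel syncope): /u/ is a high vowel flanked by voiceless consonants /f/ and /s/, so it deletes. /oviudadefusafedb/ → oviudadefsafedb.
Rule 3 (intervocalic voicing): /f/ is a voiceless obstruent between vowels /a/ and /e/, so it voices to [v]. /oviudadefsafedb/ → oviudadefsavedb.
Rule 4 (final cluster simplification): /b/ is the second consonant of a word-final cluster /db/, so it deletes. /oviudadefsavedb/ → oviudadefsaved.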